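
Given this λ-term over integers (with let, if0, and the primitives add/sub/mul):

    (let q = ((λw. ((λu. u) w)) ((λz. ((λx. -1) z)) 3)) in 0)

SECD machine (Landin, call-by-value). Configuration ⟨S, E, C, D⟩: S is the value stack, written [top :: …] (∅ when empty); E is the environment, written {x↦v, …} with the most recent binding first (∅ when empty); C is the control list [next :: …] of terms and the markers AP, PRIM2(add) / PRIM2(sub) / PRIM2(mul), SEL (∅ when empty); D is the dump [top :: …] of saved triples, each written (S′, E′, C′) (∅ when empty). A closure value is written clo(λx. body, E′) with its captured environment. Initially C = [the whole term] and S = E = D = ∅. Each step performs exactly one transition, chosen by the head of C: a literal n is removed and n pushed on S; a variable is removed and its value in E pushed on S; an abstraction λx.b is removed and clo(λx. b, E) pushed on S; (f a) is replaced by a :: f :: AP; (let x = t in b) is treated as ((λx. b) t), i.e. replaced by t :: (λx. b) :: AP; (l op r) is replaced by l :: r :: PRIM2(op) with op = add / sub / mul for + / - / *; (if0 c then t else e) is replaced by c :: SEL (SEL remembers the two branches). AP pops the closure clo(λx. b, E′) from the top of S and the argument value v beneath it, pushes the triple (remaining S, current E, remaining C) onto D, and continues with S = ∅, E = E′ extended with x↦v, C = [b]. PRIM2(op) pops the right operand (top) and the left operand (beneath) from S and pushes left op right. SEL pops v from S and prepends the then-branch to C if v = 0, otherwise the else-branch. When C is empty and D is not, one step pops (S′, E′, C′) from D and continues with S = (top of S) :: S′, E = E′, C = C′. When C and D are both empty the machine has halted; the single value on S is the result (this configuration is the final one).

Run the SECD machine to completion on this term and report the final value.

step 0: [S=∅ | E=∅ | C=[(let q = ((λw. ((λu. u) w)) ((λz. ((λx. -1) z)) 3)) in 0)] | D=∅]
step 1: [S=∅ | E=∅ | C=[((λw. ((λu. u) w)) ((λz. ((λx. -1) z)) 3)) :: (λq. 0) :: AP] | D=∅]
step 2: [S=∅ | E=∅ | C=[((λz. ((λx. -1) z)) 3) :: (λw. ((λu. u) w)) :: AP :: (λq. 0) :: AP] | D=∅]
step 3: [S=∅ | E=∅ | C=[3 :: (λz. ((λx. -1) z)) :: AP :: (λw. ((λu. u) w)) :: AP :: (λq. 0) :: AP] | D=∅]
step 4: [S=[3] | E=∅ | C=[(λz. ((λx. -1) z)) :: AP :: (λw. ((λu. u) w)) :: AP :: (λq. 0) :: AP] | D=∅]
step 5: [S=[clo(λz. ((λx. -1) z), ∅) :: 3] | E=∅ | C=[AP :: (λw. ((λu. u) w)) :: AP :: (λq. 0) :: AP] | D=∅]
step 6: [S=∅ | E={z↦3} | C=[((λx. -1) z)] | D=[(∅, ∅, [(λw. ((λu. u) w)) :: AP :: (λq. 0) :: AP])]]
step 7: [S=∅ | E={z↦3} | C=[z :: (λx. -1) :: AP] | D=[(∅, ∅, [(λw. ((λu. u) w)) :: AP :: (λq. 0) :: AP])]]
step 8: [S=[3] | E={z↦3} | C=[(λx. -1) :: AP] | D=[(∅, ∅, [(λw. ((λu. u) w)) :: AP :: (λq. 0) :: AP])]]
step 9: [S=[clo(λx. -1, {z↦3}) :: 3] | E={z↦3} | C=[AP] | D=[(∅, ∅, [(λw. ((λu. u) w)) :: AP :: (λq. 0) :: AP])]]
step 10: [S=∅ | E={x↦3, z↦3} | C=[-1] | D=[(∅, {z↦3}, ∅) :: (∅, ∅, [(λw. ((λu. u) w)) :: AP :: (λq. 0) :: AP])]]
step 11: [S=[-1] | E={x↦3, z↦3} | C=∅ | D=[(∅, {z↦3}, ∅) :: (∅, ∅, [(λw. ((λu. u) w)) :: AP :: (λq. 0) :: AP])]]
step 12: [S=[-1] | E={z↦3} | C=∅ | D=[(∅, ∅, [(λw. ((λu. u) w)) :: AP :: (λq. 0) :: AP])]]
step 13: [S=[-1] | E=∅ | C=[(λw. ((λu. u) w)) :: AP :: (λq. 0) :: AP] | D=∅]
step 14: [S=[clo(λw. ((λu. u) w), ∅) :: -1] | E=∅ | C=[AP :: (λq. 0) :: AP] | D=∅]
step 15: [S=∅ | E={w↦-1} | C=[((λu. u) w)] | D=[(∅, ∅, [(λq. 0) :: AP])]]
step 16: [S=∅ | E={w↦-1} | C=[w :: (λu. u) :: AP] | D=[(∅, ∅, [(λq. 0) :: AP])]]
step 17: [S=[-1] | E={w↦-1} | C=[(λu. u) :: AP] | D=[(∅, ∅, [(λq. 0) :: AP])]]
step 18: [S=[clo(λu. u, {w↦-1}) :: -1] | E={w↦-1} | C=[AP] | D=[(∅, ∅, [(λq. 0) :: AP])]]
step 19: [S=∅ | E={u↦-1, w↦-1} | C=[u] | D=[(∅, {w↦-1}, ∅) :: (∅, ∅, [(λq. 0) :: AP])]]
step 20: [S=[-1] | E={u↦-1, w↦-1} | C=∅ | D=[(∅, {w↦-1}, ∅) :: (∅, ∅, [(λq. 0) :: AP])]]
step 21: [S=[-1] | E={w↦-1} | C=∅ | D=[(∅, ∅, [(λq. 0) :: AP])]]
step 22: [S=[-1] | E=∅ | C=[(λq. 0) :: AP] | D=∅]
step 23: [S=[clo(λq. 0, ∅) :: -1] | E=∅ | C=[AP] | D=∅]
step 24: [S=∅ | E={q↦-1} | C=[0] | D=[(∅, ∅, ∅)]]
step 25: [S=[0] | E={q↦-1} | C=∅ | D=[(∅, ∅, ∅)]]
step 26: [S=[0] | E=∅ | C=∅ | D=∅]
→ final value 0

Answer: 0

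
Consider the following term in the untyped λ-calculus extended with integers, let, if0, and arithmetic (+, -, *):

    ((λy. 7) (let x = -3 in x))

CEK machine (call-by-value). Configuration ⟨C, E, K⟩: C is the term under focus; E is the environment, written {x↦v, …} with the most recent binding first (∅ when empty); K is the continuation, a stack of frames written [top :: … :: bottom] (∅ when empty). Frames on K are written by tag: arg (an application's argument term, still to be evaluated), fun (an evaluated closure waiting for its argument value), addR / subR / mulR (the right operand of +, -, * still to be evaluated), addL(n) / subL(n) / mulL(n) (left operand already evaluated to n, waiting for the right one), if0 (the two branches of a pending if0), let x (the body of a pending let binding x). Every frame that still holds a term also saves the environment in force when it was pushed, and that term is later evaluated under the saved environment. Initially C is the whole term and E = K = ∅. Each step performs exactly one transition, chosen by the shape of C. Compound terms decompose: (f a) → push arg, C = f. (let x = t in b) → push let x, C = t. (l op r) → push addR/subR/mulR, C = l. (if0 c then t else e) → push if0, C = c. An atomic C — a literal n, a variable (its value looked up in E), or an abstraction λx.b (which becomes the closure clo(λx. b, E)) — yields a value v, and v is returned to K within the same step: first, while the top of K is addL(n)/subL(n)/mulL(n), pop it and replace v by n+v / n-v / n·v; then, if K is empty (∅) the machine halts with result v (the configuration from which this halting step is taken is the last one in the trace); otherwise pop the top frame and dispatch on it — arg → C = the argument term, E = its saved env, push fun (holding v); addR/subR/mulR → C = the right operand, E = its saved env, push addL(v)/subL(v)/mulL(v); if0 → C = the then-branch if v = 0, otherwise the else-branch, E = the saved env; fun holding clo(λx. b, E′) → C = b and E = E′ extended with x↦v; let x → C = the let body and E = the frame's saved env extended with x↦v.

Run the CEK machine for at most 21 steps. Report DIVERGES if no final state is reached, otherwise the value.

Answer: 7

Machine steps:
step 0: [C=((λy. 7) (let x = -3 in x)) | E=∅ | K=∅]
step 1: [C=(λy. 7) | E=∅ | K=[arg]]
step 2: [C=(let x = -3 in x) | E=∅ | K=[fun]]
step 3: [C=-3 | E=∅ | K=[let x :: fun]]
step 4: [C=x | E={x↦-3} | K=[fun]]
step 5: [C=7 | E={y↦-3} | K=∅]
→ final value 7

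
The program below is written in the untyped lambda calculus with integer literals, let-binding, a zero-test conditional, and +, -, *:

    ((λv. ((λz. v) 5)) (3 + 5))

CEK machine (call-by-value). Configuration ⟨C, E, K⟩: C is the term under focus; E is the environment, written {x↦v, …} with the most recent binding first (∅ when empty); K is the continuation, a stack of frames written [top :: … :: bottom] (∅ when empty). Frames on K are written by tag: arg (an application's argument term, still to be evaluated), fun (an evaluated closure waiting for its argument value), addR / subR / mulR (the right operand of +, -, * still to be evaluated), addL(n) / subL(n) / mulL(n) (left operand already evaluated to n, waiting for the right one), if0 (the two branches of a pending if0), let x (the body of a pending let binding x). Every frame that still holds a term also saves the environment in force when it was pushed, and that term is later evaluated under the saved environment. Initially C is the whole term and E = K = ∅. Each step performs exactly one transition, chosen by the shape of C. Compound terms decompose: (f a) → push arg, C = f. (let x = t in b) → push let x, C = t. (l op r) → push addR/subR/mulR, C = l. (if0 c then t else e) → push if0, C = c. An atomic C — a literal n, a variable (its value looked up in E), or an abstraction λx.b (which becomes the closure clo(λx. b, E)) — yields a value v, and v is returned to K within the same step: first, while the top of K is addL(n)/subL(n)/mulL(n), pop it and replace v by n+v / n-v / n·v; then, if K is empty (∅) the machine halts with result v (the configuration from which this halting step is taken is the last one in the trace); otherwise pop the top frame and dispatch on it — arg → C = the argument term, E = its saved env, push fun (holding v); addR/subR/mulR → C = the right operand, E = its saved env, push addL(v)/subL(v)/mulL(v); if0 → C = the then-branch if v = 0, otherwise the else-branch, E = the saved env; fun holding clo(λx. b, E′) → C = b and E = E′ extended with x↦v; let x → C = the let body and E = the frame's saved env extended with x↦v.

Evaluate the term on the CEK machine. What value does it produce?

Answer: 8

Machine steps:
t=0: [C=((λv. ((λz. v) 5)) (3 + 5)) | E=∅ | K=∅]
t=1: [C=(λv. ((λz. v) 5)) | E=∅ | K=[arg]]
t=2: [C=(3 + 5) | E=∅ | K=[fun]]
t=3: [C=3 | E=∅ | K=[addR :: fun]]
t=4: [C=5 | E=∅ | K=[addL(3) :: fun]]
t=5: [C=((λz. v) 5) | E={v↦8} | K=∅]
t=6: [C=(λz. v) | E={v↦8} | K=[arg]]
t=7: [C=5 | E={v↦8} | K=[fun]]
t=8: [C=v | E={z↦5, v↦8} | K=∅]
→ final value 8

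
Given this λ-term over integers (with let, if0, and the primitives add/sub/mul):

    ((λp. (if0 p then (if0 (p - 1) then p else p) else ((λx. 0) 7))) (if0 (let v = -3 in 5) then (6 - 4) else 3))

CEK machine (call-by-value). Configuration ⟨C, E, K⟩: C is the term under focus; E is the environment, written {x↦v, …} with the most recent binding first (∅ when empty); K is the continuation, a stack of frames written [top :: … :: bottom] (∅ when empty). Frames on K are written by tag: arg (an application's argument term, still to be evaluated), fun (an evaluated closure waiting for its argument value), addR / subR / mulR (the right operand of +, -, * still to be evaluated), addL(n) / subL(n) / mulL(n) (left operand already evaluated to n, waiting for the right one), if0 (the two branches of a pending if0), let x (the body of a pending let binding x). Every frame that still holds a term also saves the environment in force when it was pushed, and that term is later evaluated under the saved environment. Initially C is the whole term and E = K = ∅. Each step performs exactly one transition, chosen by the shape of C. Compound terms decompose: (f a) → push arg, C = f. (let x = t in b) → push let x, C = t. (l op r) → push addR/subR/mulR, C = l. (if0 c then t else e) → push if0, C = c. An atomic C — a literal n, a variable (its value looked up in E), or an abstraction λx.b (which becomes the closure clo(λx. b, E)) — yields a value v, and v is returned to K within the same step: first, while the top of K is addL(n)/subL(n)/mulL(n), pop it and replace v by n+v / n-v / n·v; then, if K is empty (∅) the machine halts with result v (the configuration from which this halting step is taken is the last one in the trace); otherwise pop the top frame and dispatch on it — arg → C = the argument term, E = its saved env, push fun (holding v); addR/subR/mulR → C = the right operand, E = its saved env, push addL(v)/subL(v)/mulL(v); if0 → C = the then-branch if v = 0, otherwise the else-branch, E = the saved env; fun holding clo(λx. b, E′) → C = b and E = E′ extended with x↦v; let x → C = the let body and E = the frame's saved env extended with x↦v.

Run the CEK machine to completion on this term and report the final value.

Answer: 0

Machine steps:
t=0: [C=((λp. (if0 p then (if0 (p - 1) then p else p) else ((λx. 0) 7))) (if0 (let v = -3 in 5) then (6 - 4) else 3)) | E=∅ | K=∅]
t=1: [C=(λp. (if0 p then (if0 (p - 1) then p else p) else ((λx. 0) 7))) | E=∅ | K=[arg]]
t=2: [C=(if0 (let v = -3 in 5) then (6 - 4) else 3) | E=∅ | K=[fun]]
t=3: [C=(let v = -3 in 5) | E=∅ | K=[if0 :: fun]]
t=4: [C=-3 | E=∅ | K=[let v :: if0 :: fun]]
t=5: [C=5 | E={v↦-3} | K=[if0 :: fun]]
t=6: [C=3 | E=∅ | K=[fun]]
t=7: [C=(if0 p then (if0 (p - 1) then p else p) else ((λx. 0) 7)) | E={p↦3} | K=∅]
t=8: [C=p | E={p↦3} | K=[if0]]
t=9: [C=((λx. 0) 7) | E={p↦3} | K=∅]
t=10: [C=(λx. 0) | E={p↦3} | K=[arg]]
t=11: [C=7 | E={p↦3} | K=[fun]]
t=12: [C=0 | E={x↦7, p↦3} | K=∅]
→ final value 0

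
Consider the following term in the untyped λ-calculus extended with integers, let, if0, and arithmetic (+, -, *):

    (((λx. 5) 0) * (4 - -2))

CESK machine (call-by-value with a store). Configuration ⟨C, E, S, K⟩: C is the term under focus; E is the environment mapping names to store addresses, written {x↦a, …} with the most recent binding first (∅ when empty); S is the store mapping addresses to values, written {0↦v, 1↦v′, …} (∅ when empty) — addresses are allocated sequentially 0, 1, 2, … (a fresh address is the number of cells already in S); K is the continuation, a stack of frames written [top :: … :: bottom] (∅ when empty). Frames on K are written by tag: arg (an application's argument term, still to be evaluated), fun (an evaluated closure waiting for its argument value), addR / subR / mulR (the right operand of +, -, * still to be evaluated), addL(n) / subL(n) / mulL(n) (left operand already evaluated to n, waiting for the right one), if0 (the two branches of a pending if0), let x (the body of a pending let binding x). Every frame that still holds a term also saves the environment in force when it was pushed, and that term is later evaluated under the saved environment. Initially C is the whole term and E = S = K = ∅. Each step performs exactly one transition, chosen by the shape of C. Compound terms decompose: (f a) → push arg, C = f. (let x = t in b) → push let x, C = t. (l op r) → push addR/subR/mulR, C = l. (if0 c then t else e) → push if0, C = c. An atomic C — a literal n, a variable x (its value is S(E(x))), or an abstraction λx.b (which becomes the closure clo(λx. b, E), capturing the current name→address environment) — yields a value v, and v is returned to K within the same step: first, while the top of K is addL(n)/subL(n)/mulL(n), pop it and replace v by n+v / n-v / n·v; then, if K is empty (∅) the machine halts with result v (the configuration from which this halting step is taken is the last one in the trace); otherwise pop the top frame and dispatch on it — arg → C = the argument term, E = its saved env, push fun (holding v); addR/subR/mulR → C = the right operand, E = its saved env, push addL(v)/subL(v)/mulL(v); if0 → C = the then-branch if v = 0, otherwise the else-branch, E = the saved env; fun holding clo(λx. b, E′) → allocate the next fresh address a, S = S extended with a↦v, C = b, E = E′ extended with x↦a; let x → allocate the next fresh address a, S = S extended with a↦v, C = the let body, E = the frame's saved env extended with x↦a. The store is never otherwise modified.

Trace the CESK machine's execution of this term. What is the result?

Answer: 30

Execution trace:
[0] [C=(((λx. 5) 0) * (4 - -2)) | E=∅ | S=∅ | K=∅]
[1] [C=((λx. 5) 0) | E=∅ | S=∅ | K=[mulR]]
[2] [C=(λx. 5) | E=∅ | S=∅ | K=[arg :: mulR]]
[3] [C=0 | E=∅ | S=∅ | K=[fun :: mulR]]
[4] [C=5 | E={x↦0} | S={0↦0} | K=[mulR]]
[5] [C=(4 - -2) | E=∅ | S={0↦0} | K=[mulL(5)]]
[6] [C=4 | E=∅ | S={0↦0} | K=[subR :: mulL(5)]]
[7] [C=-2 | E=∅ | S={0↦0} | K=[subL(4) :: mulL(5)]]
→ final value 30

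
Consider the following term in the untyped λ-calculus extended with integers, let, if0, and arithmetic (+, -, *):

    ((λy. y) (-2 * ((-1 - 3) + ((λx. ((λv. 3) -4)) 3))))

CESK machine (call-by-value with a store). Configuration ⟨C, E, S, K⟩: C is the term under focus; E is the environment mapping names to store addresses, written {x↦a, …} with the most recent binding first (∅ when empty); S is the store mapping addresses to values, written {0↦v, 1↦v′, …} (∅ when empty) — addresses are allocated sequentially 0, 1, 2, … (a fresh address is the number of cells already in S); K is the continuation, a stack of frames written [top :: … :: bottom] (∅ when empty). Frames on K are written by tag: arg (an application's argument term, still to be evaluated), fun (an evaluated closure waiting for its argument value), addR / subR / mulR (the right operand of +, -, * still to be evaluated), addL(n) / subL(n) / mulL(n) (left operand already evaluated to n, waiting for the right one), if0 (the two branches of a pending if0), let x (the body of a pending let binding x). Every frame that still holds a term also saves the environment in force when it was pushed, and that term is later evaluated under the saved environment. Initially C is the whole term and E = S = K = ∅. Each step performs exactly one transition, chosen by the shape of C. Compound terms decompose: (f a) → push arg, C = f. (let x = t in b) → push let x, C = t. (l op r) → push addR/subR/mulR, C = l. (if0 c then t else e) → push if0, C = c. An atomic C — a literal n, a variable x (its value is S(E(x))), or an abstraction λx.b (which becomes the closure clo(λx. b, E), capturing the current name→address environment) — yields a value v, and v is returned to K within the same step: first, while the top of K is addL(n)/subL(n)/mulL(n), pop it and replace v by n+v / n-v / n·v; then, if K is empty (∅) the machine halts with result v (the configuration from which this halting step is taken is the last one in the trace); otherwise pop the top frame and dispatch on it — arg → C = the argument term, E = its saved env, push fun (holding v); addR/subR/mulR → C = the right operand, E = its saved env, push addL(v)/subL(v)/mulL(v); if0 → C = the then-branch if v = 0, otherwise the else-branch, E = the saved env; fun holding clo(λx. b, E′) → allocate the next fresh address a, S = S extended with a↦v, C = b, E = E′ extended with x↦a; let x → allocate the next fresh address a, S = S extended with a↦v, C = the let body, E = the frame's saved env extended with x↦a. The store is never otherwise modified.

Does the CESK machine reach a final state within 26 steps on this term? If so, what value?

0. <C=((λy. y) (-2 * ((-1 - 3) + ((λx. ((λv. 3) -4)) 3)))), E=∅, S=∅, K=∅>
1. <C=(λy. y), E=∅, S=∅, K=[arg]>
2. <C=(-2 * ((-1 - 3) + ((λx. ((λv. 3) -4)) 3))), E=∅, S=∅, K=[fun]>
3. <C=-2, E=∅, S=∅, K=[mulR :: fun]>
4. <C=((-1 - 3) + ((λx. ((λv. 3) -4)) 3)), E=∅, S=∅, K=[mulL(-2) :: fun]>
5. <C=(-1 - 3), E=∅, S=∅, K=[addR :: mulL(-2) :: fun]>
6. <C=-1, E=∅, S=∅, K=[subR :: addR :: mulL(-2) :: fun]>
7. <C=3, E=∅, S=∅, K=[subL(-1) :: addR :: mulL(-2) :: fun]>
8. <C=((λx. ((λv. 3) -4)) 3), E=∅, S=∅, K=[addL(-4) :: mulL(-2) :: fun]>
9. <C=(λx. ((λv. 3) -4)), E=∅, S=∅, K=[arg :: addL(-4) :: mulL(-2) :: fun]>
10. <C=3, E=∅, S=∅, K=[fun :: addL(-4) :: mulL(-2) :: fun]>
11. <C=((λv. 3) -4), E={x↦0}, S={0↦3}, K=[addL(-4) :: mulL(-2) :: fun]>
12. <C=(λv. 3), E={x↦0}, S={0↦3}, K=[arg :: addL(-4) :: mulL(-2) :: fun]>
13. <C=-4, E={x↦0}, S={0↦3}, K=[fun :: addL(-4) :: mulL(-2) :: fun]>
14. <C=3, E={v↦1, x↦0}, S={0↦3, 1↦-4}, K=[addL(-4) :: mulL(-2) :: fun]>
15. <C=y, E={y↦2}, S={0↦3, 1↦-4, 2↦2}, K=∅>
→ final value 2

Answer: 2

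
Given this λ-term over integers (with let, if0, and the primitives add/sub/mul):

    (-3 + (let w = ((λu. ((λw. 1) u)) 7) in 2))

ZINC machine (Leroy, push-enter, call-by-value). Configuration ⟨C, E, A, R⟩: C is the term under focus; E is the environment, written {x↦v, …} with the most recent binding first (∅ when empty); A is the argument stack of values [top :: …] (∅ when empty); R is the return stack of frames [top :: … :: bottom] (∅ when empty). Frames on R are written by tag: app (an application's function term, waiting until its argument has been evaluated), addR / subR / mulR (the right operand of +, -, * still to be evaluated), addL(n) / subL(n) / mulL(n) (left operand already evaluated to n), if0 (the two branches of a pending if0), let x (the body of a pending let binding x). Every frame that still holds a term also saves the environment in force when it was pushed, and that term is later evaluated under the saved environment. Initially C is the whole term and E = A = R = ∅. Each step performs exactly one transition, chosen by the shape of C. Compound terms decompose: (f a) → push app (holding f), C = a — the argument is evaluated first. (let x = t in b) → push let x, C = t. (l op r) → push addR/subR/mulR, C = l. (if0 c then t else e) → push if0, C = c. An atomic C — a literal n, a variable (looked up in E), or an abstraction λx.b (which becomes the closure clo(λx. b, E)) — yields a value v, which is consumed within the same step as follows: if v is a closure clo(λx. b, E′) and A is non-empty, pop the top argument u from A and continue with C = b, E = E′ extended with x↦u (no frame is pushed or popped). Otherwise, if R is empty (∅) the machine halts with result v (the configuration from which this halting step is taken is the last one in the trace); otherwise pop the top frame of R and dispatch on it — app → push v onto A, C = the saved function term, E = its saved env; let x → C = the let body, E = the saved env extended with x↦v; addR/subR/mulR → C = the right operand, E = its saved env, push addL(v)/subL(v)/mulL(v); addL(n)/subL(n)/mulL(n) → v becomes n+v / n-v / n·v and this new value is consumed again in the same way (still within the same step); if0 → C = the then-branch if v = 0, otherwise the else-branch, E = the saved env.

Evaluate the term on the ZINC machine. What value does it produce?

Answer: -1

Derivation:
0. [C=(-3 + (let w = ((λu. ((λw. 1) u)) 7) in 2)) | E=∅ | A=∅ | R=∅]
1. [C=-3 | E=∅ | A=∅ | R=[addR]]
2. [C=(let w = ((λu. ((λw. 1) u)) 7) in 2) | E=∅ | A=∅ | R=[addL(-3)]]
3. [C=((λu. ((λw. 1) u)) 7) | E=∅ | A=∅ | R=[let w :: addL(-3)]]
4. [C=7 | E=∅ | A=∅ | R=[app :: let w :: addL(-3)]]
5. [C=(λu. ((λw. 1) u)) | E=∅ | A=[7] | R=[let w :: addL(-3)]]
6. [C=((λw. 1) u) | E={u↦7} | A=∅ | R=[let w :: addL(-3)]]
7. [C=u | E={u↦7} | A=∅ | R=[app :: let w :: addL(-3)]]
8. [C=(λw. 1) | E={u↦7} | A=[7] | R=[let w :: addL(-3)]]
9. [C=1 | E={w↦7, u↦7} | A=∅ | R=[let w :: addL(-3)]]
10. [C=2 | E={w↦1} | A=∅ | R=[addL(-3)]]
→ final value -1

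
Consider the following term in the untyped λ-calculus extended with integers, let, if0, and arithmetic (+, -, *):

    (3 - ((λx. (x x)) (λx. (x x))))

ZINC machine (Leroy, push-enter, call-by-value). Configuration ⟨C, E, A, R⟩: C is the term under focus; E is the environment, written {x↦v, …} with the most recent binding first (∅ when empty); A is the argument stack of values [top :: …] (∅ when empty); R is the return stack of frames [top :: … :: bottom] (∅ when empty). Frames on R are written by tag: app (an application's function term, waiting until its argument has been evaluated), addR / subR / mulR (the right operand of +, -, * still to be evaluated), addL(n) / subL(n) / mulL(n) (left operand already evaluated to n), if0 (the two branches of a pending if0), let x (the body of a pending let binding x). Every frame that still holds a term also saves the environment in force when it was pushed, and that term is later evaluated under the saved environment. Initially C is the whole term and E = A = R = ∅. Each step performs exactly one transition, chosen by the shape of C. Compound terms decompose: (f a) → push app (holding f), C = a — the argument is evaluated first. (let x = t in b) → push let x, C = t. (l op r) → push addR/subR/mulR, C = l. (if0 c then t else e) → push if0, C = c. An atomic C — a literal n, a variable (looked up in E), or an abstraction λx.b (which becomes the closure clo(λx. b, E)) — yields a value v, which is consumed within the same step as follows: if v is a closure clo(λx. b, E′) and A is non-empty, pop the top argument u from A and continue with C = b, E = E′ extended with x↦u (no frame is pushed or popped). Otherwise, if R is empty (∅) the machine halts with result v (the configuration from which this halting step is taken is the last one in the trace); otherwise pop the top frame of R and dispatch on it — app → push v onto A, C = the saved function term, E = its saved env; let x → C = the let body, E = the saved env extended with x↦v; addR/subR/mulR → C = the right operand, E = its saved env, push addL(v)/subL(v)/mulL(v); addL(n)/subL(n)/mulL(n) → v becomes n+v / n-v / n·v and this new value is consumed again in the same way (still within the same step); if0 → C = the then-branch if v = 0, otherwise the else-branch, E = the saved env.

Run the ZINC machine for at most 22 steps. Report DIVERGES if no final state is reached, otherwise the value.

Answer: DIVERGES (no final state within 22 steps)

Derivation:
[0] [C=(3 - ((λx. (x x)) (λx. (x x)))) | E=∅ | A=∅ | R=∅]
[1] [C=3 | E=∅ | A=∅ | R=[subR]]
[2] [C=((λx. (x x)) (λx. (x x))) | E=∅ | A=∅ | R=[subL(3)]]
[3] [C=(λx. (x x)) | E=∅ | A=∅ | R=[app :: subL(3)]]
[4] [C=(λx. (x x)) | E=∅ | A=[clo(λx. (x x), ∅)] | R=[subL(3)]]
[5] [C=(x x) | E={x↦clo(λx. (x x), ∅)} | A=∅ | R=[subL(3)]]
[6] [C=x | E={x↦clo(λx. (x x), ∅)} | A=∅ | R=[app :: subL(3)]]
[7] [C=x | E={x↦clo(λx. (x x), ∅)} | A=[clo(λx. (x x), ∅)] | R=[subL(3)]]
… configuration repeats with period 3 (steps 5–7 recur indefinitely) …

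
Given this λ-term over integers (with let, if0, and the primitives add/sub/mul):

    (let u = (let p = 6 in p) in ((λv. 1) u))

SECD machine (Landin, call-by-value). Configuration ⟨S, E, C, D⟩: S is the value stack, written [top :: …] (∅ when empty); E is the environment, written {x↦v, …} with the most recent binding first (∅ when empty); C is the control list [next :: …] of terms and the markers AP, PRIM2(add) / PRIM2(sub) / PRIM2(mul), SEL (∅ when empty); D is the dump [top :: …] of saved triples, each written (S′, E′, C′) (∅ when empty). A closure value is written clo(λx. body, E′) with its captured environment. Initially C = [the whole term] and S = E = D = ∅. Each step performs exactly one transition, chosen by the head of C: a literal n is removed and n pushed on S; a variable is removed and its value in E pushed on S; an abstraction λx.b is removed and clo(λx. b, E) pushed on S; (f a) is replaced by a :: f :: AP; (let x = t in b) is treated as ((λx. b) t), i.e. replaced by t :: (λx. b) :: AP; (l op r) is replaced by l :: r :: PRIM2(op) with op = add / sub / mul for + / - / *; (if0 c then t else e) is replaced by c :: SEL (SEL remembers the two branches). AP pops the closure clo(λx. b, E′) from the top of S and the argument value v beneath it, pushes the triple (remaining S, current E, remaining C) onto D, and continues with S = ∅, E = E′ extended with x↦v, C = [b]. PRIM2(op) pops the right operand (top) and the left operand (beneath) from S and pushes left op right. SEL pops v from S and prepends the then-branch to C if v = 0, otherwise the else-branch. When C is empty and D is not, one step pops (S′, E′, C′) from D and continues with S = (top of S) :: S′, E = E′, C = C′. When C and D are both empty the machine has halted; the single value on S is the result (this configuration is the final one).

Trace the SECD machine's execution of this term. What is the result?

step 0: ⟨S=∅; E=∅; C=[(let u = (let p = 6 in p) in ((λv. 1) u))]; D=∅⟩
step 1: ⟨S=∅; E=∅; C=[(let p = 6 in p) :: (λu. ((λv. 1) u)) :: AP]; D=∅⟩
step 2: ⟨S=∅; E=∅; C=[6 :: (λp. p) :: AP :: (λu. ((λv. 1) u)) :: AP]; D=∅⟩
step 3: ⟨S=[6]; E=∅; C=[(λp. p) :: AP :: (λu. ((λv. 1) u)) :: AP]; D=∅⟩
step 4: ⟨S=[clo(λp. p, ∅) :: 6]; E=∅; C=[AP :: (λu. ((λv. 1) u)) :: AP]; D=∅⟩
step 5: ⟨S=∅; E={p↦6}; C=[p]; D=[(∅, ∅, [(λu. ((λv. 1) u)) :: AP])]⟩
step 6: ⟨S=[6]; E={p↦6}; C=∅; D=[(∅, ∅, [(λu. ((λv. 1) u)) :: AP])]⟩
step 7: ⟨S=[6]; E=∅; C=[(λu. ((λv. 1) u)) :: AP]; D=∅⟩
step 8: ⟨S=[clo(λu. ((λv. 1) u), ∅) :: 6]; E=∅; C=[AP]; D=∅⟩
step 9: ⟨S=∅; E={u↦6}; C=[((λv. 1) u)]; D=[(∅, ∅, ∅)]⟩
step 10: ⟨S=∅; E={u↦6}; C=[u :: (λv. 1) :: AP]; D=[(∅, ∅, ∅)]⟩
step 11: ⟨S=[6]; E={u↦6}; C=[(λv. 1) :: AP]; D=[(∅, ∅, ∅)]⟩
step 12: ⟨S=[clo(λv. 1, {u↦6}) :: 6]; E={u↦6}; C=[AP]; D=[(∅, ∅, ∅)]⟩
step 13: ⟨S=∅; E={v↦6, u↦6}; C=[1]; D=[(∅, {u↦6}, ∅) :: (∅, ∅, ∅)]⟩
step 14: ⟨S=[1]; E={v↦6, u↦6}; C=∅; D=[(∅, {u↦6}, ∅) :: (∅, ∅, ∅)]⟩
step 15: ⟨S=[1]; E={u↦6}; C=∅; D=[(∅, ∅, ∅)]⟩
step 16: ⟨S=[1]; E=∅; C=∅; D=∅⟩
→ final value 1

Answer: 1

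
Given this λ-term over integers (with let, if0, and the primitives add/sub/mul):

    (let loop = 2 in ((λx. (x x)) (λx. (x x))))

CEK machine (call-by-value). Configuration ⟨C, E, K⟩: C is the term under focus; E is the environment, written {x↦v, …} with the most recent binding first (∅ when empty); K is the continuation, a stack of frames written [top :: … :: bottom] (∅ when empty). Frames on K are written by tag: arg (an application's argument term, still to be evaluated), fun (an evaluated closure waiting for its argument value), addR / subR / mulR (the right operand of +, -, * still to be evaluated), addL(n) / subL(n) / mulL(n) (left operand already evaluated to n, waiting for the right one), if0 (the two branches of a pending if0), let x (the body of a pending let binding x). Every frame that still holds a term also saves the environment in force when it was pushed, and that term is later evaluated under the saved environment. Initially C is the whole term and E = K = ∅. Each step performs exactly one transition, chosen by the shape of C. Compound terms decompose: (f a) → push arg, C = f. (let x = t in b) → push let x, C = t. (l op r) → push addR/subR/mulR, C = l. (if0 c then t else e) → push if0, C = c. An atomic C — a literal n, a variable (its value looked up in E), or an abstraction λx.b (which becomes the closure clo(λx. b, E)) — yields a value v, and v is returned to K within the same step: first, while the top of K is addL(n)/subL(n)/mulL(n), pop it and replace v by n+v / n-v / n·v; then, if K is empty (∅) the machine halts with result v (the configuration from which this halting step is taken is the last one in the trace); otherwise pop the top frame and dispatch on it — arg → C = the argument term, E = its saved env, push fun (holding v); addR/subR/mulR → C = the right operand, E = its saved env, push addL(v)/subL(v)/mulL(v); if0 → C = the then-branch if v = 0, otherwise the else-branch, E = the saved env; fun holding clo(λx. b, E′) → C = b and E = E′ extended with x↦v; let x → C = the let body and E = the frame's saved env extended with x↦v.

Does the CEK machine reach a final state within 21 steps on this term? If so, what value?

0. ⟨C=(let loop = 2 in ((λx. (x x)) (λx. (x x)))); E=∅; K=∅⟩
1. ⟨C=2; E=∅; K=[let loop]⟩
2. ⟨C=((λx. (x x)) (λx. (x x))); E={loop↦2}; K=∅⟩
3. ⟨C=(λx. (x x)); E={loop↦2}; K=[arg]⟩
4. ⟨C=(λx. (x x)); E={loop↦2}; K=[fun]⟩
5. ⟨C=(x x); E={x↦clo(λx. (x x), {loop↦2}), loop↦2}; K=∅⟩
6. ⟨C=x; E={x↦clo(λx. (x x), {loop↦2}), loop↦2}; K=[arg]⟩
7. ⟨C=x; E={x↦clo(λx. (x x), {loop↦2}), loop↦2}; K=[fun]⟩
… configuration repeats with period 3 (steps 5–7 recur indefinitely) …

Answer: DIVERGES (no final state within 21 steps)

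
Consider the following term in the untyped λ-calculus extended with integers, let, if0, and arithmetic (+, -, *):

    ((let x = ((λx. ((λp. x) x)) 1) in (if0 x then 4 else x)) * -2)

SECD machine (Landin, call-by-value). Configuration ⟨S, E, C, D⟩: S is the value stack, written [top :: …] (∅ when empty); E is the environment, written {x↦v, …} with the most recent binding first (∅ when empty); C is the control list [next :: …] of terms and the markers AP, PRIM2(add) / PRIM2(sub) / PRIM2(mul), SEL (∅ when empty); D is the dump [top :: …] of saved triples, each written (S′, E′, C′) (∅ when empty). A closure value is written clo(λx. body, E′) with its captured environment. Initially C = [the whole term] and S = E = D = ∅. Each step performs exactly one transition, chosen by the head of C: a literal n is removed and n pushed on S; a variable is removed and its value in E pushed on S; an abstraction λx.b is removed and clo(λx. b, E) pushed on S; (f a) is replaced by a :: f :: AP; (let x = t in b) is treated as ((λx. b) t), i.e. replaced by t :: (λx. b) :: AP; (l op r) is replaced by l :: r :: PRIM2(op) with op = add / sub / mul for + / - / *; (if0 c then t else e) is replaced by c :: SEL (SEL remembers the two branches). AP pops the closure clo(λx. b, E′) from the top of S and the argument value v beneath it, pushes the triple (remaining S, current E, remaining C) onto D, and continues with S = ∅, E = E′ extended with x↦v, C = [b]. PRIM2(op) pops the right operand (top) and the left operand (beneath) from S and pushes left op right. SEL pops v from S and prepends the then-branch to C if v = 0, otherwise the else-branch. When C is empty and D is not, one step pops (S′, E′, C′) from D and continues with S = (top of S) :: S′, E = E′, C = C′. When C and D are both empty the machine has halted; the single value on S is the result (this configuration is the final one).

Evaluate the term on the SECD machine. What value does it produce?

step 0: ⟨S=∅; E=∅; C=[((let x = ((λx. ((λp. x) x)) 1) in (if0 x then 4 else x)) * -2)]; D=∅⟩
step 1: ⟨S=∅; E=∅; C=[(let x = ((λx. ((λp. x) x)) 1) in (if0 x then 4 else x)) :: -2 :: PRIM2(mul)]; D=∅⟩
step 2: ⟨S=∅; E=∅; C=[((λx. ((λp. x) x)) 1) :: (λx. (if0 x then 4 else x)) :: AP :: -2 :: PRIM2(mul)]; D=∅⟩
step 3: ⟨S=∅; E=∅; C=[1 :: (λx. ((λp. x) x)) :: AP :: (λx. (if0 x then 4 else x)) :: AP :: -2 :: PRIM2(mul)]; D=∅⟩
step 4: ⟨S=[1]; E=∅; C=[(λx. ((λp. x) x)) :: AP :: (λx. (if0 x then 4 else x)) :: AP :: -2 :: PRIM2(mul)]; D=∅⟩
step 5: ⟨S=[clo(λx. ((λp. x) x), ∅) :: 1]; E=∅; C=[AP :: (λx. (if0 x then 4 else x)) :: AP :: -2 :: PRIM2(mul)]; D=∅⟩
step 6: ⟨S=∅; E={x↦1}; C=[((λp. x) x)]; D=[(∅, ∅, [(λx. (if0 x then 4 else x)) :: AP :: -2 :: PRIM2(mul)])]⟩
step 7: ⟨S=∅; E={x↦1}; C=[x :: (λp. x) :: AP]; D=[(∅, ∅, [(λx. (if0 x then 4 else x)) :: AP :: -2 :: PRIM2(mul)])]⟩
step 8: ⟨S=[1]; E={x↦1}; C=[(λp. x) :: AP]; D=[(∅, ∅, [(λx. (if0 x then 4 else x)) :: AP :: -2 :: PRIM2(mul)])]⟩
step 9: ⟨S=[clo(λp. x, {x↦1}) :: 1]; E={x↦1}; C=[AP]; D=[(∅, ∅, [(λx. (if0 x then 4 else x)) :: AP :: -2 :: PRIM2(mul)])]⟩
step 10: ⟨S=∅; E={p↦1, x↦1}; C=[x]; D=[(∅, {x↦1}, ∅) :: (∅, ∅, [(λx. (if0 x then 4 else x)) :: AP :: -2 :: PRIM2(mul)])]⟩
step 11: ⟨S=[1]; E={p↦1, x↦1}; C=∅; D=[(∅, {x↦1}, ∅) :: (∅, ∅, [(λx. (if0 x then 4 else x)) :: AP :: -2 :: PRIM2(mul)])]⟩
step 12: ⟨S=[1]; E={x↦1}; C=∅; D=[(∅, ∅, [(λx. (if0 x then 4 else x)) :: AP :: -2 :: PRIM2(mul)])]⟩
step 13: ⟨S=[1]; E=∅; C=[(λx. (if0 x then 4 else x)) :: AP :: -2 :: PRIM2(mul)]; D=∅⟩
step 14: ⟨S=[clo(λx. (if0 x then 4 else x), ∅) :: 1]; E=∅; C=[AP :: -2 :: PRIM2(mul)]; D=∅⟩
step 15: ⟨S=∅; E={x↦1}; C=[(if0 x then 4 else x)]; D=[(∅, ∅, [-2 :: PRIM2(mul)])]⟩
step 16: ⟨S=∅; E={x↦1}; C=[x :: SEL]; D=[(∅, ∅, [-2 :: PRIM2(mul)])]⟩
step 17: ⟨S=[1]; E={x↦1}; C=[SEL]; D=[(∅, ∅, [-2 :: PRIM2(mul)])]⟩
step 18: ⟨S=∅; E={x↦1}; C=[x]; D=[(∅, ∅, [-2 :: PRIM2(mul)])]⟩
step 19: ⟨S=[1]; E={x↦1}; C=∅; D=[(∅, ∅, [-2 :: PRIM2(mul)])]⟩
step 20: ⟨S=[1]; E=∅; C=[-2 :: PRIM2(mul)]; D=∅⟩
step 21: ⟨S=[-2 :: 1]; E=∅; C=[PRIM2(mul)]; D=∅⟩
step 22: ⟨S=[-2]; E=∅; C=∅; D=∅⟩
→ final value -2

Answer: -2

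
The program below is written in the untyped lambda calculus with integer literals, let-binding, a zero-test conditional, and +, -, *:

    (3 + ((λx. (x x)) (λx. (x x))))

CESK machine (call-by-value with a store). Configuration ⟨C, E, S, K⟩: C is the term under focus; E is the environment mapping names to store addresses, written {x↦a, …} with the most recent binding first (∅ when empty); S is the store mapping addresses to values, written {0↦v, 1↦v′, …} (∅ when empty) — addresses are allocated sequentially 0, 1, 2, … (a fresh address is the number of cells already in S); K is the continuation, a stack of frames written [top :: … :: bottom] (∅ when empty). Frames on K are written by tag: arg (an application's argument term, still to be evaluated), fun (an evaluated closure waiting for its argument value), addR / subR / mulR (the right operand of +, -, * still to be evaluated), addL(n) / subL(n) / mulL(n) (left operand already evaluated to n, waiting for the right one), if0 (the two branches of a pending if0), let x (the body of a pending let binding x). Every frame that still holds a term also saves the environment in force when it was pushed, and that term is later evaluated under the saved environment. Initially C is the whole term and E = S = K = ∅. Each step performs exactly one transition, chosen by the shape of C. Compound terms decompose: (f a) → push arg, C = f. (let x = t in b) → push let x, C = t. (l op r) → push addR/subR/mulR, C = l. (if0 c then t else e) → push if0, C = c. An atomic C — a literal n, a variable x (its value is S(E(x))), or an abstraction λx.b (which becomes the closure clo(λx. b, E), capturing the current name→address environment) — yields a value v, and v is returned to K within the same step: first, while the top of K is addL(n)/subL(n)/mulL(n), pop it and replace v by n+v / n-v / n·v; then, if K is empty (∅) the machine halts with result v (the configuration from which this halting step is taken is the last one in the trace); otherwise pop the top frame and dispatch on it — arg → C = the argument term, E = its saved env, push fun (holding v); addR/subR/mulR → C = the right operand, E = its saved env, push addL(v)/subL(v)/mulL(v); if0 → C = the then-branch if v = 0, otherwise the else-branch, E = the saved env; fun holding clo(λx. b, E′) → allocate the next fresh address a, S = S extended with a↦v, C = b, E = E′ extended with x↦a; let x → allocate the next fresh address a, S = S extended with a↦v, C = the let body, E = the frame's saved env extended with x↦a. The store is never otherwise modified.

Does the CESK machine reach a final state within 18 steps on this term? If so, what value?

0. ⟨C=(3 + ((λx. (x x)) (λx. (x x)))); E=∅; S=∅; K=∅⟩
1. ⟨C=3; E=∅; S=∅; K=[addR]⟩
2. ⟨C=((λx. (x x)) (λx. (x x))); E=∅; S=∅; K=[addL(3)]⟩
3. ⟨C=(λx. (x x)); E=∅; S=∅; K=[arg :: addL(3)]⟩
4. ⟨C=(λx. (x x)); E=∅; S=∅; K=[fun :: addL(3)]⟩
5. ⟨C=(x x); E={x↦0}; S={0↦clo(λx. (x x), ∅)}; K=[addL(3)]⟩
6. ⟨C=x; E={x↦0}; S={0↦clo(λx. (x x), ∅)}; K=[arg :: addL(3)]⟩
7. ⟨C=x; E={x↦0}; S={0↦clo(λx. (x x), ∅)}; K=[fun :: addL(3)]⟩
8. ⟨C=(x x); E={x↦1}; S={0↦clo(λx. (x x), ∅), 1↦clo(λx. (x x), ∅)}; K=[addL(3)]⟩
9. ⟨C=x; E={x↦1}; S={0↦clo(λx. (x x), ∅), 1↦clo(λx. (x x), ∅)}; K=[arg :: addL(3)]⟩
10. ⟨C=x; E={x↦1}; S={0↦clo(λx. (x x), ∅), 1↦clo(λx. (x x), ∅)}; K=[fun :: addL(3)]⟩
11. ⟨C=(x x); E={x↦2}; S={0↦clo(λx. (x x), ∅), 1↦clo(λx. (x x), ∅), 2↦clo(λx. (x x), ∅)}; K=[addL(3)]⟩
12. ⟨C=x; E={x↦2}; S={0↦clo(λx. (x x), ∅), 1↦clo(λx. (x x), ∅), 2↦clo(λx. (x x), ∅)}; K=[arg :: addL(3)]⟩
13. ⟨C=x; E={x↦2}; S={0↦clo(λx. (x x), ∅), 1↦clo(λx. (x x), ∅), 2↦clo(λx. (x x), ∅)}; K=[fun :: addL(3)]⟩
14. ⟨C=(x x); E={x↦3}; S={0↦clo(λx. (x x), ∅), 1↦clo(λx. (x x), ∅), 2↦clo(λx. (x x), ∅), 3↦clo(λx. (x x), ∅)}; K=[addL(3)]⟩
15. ⟨C=x; E={x↦3}; S={0↦clo(λx. (x x), ∅), 1↦clo(λx. (x x), ∅), 2↦clo(λx. (x x), ∅), 3↦clo(λx. (x x), ∅)}; K=[arg :: addL(3)]⟩
16. ⟨C=x; E={x↦3}; S={0↦clo(λx. (x x), ∅), 1↦clo(λx. (x x), ∅), 2↦clo(λx. (x x), ∅), 3↦clo(λx. (x x), ∅)}; K=[fun :: addL(3)]⟩
17. ⟨C=(x x); E={x↦4}; S={0↦clo(λx. (x x), ∅), 1↦clo(λx. (x x), ∅), 2↦clo(λx. (x x), ∅), 3↦clo(λx. (x x), ∅), 4↦clo(λx. (x x), ∅)}; K=[addL(3)]⟩
18. ⟨C=x; E={x↦4}; S={0↦clo(λx. (x x), ∅), 1↦clo(λx. (x x), ∅), 2↦clo(λx. (x x), ∅), 3↦clo(λx. (x x), ∅), 4↦clo(λx. (x x), ∅)}; K=[arg :: addL(3)]⟩
→ 18 transitions taken and the configuration is still not final: no result within 18 steps

Answer: DIVERGES (no final state within 18 steps)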